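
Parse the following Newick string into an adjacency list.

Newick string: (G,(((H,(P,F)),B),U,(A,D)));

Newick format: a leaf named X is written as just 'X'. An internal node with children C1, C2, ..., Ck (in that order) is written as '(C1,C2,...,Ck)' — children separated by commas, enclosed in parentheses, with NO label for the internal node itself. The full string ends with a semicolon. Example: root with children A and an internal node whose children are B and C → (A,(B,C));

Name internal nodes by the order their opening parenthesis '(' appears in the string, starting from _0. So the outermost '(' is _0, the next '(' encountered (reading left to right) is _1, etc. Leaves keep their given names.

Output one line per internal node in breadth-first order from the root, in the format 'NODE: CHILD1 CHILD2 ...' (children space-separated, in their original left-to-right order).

Input: (G,(((H,(P,F)),B),U,(A,D)));
Scanning left-to-right, naming '(' by encounter order:
  pos 0: '(' -> open internal node _0 (depth 1)
  pos 3: '(' -> open internal node _1 (depth 2)
  pos 4: '(' -> open internal node _2 (depth 3)
  pos 5: '(' -> open internal node _3 (depth 4)
  pos 8: '(' -> open internal node _4 (depth 5)
  pos 12: ')' -> close internal node _4 (now at depth 4)
  pos 13: ')' -> close internal node _3 (now at depth 3)
  pos 16: ')' -> close internal node _2 (now at depth 2)
  pos 20: '(' -> open internal node _5 (depth 3)
  pos 24: ')' -> close internal node _5 (now at depth 2)
  pos 25: ')' -> close internal node _1 (now at depth 1)
  pos 26: ')' -> close internal node _0 (now at depth 0)
Total internal nodes: 6
BFS adjacency from root:
  _0: G _1
  _1: _2 U _5
  _2: _3 B
  _5: A D
  _3: H _4
  _4: P F

Answer: _0: G _1
_1: _2 U _5
_2: _3 B
_5: A D
_3: H _4
_4: P F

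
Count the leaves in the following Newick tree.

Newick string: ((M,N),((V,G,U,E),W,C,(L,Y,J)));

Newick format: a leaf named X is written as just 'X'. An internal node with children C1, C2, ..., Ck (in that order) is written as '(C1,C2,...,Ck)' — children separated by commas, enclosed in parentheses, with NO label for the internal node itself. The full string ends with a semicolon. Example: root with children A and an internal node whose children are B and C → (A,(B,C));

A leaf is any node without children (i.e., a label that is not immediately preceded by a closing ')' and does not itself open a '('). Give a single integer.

Answer: 11

Derivation:
Newick: ((M,N),((V,G,U,E),W,C,(L,Y,J)));
Scan left-to-right; a leaf is any maximal label run not followed by '(':
  pos 2: leaf 'M' → count = 1
  pos 4: leaf 'N' → count = 2
  pos 9: leaf 'V' → count = 3
  pos 11: leaf 'G' → count = 4
  pos 13: leaf 'U' → count = 5
  pos 15: leaf 'E' → count = 6
  pos 18: leaf 'W' → count = 7
  pos 20: leaf 'C' → count = 8
  pos 23: leaf 'L' → count = 9
  pos 25: leaf 'Y' → count = 10
  pos 27: leaf 'J' → count = 11
Total leaves: 11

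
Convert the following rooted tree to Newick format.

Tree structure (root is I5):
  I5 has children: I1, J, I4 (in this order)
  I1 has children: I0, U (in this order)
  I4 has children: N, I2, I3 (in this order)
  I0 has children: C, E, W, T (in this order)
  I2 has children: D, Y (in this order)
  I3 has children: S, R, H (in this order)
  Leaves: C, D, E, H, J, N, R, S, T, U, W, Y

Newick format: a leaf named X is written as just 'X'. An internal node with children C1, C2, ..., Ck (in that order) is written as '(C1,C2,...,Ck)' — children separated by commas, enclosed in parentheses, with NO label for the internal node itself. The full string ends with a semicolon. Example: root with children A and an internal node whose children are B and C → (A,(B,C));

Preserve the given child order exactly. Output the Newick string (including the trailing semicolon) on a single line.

Answer: (((C,E,W,T),U),J,(N,(D,Y),(S,R,H)));

Derivation:
internal I5 with children ['I1', 'J', 'I4']
  internal I1 with children ['I0', 'U']
    internal I0 with children ['C', 'E', 'W', 'T']
      leaf 'C' → 'C'
      leaf 'E' → 'E'
      leaf 'W' → 'W'
      leaf 'T' → 'T'
    → '(C,E,W,T)'
    leaf 'U' → 'U'
  → '((C,E,W,T),U)'
  leaf 'J' → 'J'
  internal I4 with children ['N', 'I2', 'I3']
    leaf 'N' → 'N'
    internal I2 with children ['D', 'Y']
      leaf 'D' → 'D'
      leaf 'Y' → 'Y'
    → '(D,Y)'
    internal I3 with children ['S', 'R', 'H']
      leaf 'S' → 'S'
      leaf 'R' → 'R'
      leaf 'H' → 'H'
    → '(S,R,H)'
  → '(N,(D,Y),(S,R,H))'
→ '(((C,E,W,T),U),J,(N,(D,Y),(S,R,H)))'
Final: (((C,E,W,T),U),J,(N,(D,Y),(S,R,H)));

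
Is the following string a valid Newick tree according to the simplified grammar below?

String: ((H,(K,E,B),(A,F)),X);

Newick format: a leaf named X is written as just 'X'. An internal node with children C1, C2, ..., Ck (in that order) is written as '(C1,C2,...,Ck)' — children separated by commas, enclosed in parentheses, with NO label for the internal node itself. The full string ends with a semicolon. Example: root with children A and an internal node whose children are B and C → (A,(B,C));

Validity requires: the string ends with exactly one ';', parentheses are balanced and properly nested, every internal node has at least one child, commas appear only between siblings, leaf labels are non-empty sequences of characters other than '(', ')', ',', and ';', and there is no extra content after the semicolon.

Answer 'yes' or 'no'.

Input: ((H,(K,E,B),(A,F)),X);
Paren balance: 4 '(' vs 4 ')' OK
Ends with single ';': True
Full parse: OK
Valid: True

Answer: yes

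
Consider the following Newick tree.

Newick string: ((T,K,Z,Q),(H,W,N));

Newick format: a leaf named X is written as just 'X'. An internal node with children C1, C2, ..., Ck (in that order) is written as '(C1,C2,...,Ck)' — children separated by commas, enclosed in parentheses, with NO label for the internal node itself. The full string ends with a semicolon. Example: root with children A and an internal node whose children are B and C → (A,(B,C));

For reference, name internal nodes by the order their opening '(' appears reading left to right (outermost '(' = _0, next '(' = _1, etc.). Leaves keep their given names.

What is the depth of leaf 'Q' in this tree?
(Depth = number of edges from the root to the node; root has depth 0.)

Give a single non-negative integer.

Newick: ((T,K,Z,Q),(H,W,N));
Naming internals by '(' encounter order: outermost '(' = _0, next = _1, ...
Query node: Q
Path from root: _0 -> _1 -> Q
Depth of Q: 2 (number of edges from root)

Answer: 2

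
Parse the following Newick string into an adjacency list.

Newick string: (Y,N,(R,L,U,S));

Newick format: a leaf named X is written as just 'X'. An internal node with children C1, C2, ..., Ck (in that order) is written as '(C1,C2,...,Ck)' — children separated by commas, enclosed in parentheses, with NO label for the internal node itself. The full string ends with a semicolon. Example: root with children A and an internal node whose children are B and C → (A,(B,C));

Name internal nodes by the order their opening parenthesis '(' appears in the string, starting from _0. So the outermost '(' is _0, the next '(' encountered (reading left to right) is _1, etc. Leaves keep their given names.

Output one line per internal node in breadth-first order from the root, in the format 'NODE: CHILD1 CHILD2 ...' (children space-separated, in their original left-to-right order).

Answer: _0: Y N _1
_1: R L U S

Derivation:
Input: (Y,N,(R,L,U,S));
Scanning left-to-right, naming '(' by encounter order:
  pos 0: '(' -> open internal node _0 (depth 1)
  pos 5: '(' -> open internal node _1 (depth 2)
  pos 13: ')' -> close internal node _1 (now at depth 1)
  pos 14: ')' -> close internal node _0 (now at depth 0)
Total internal nodes: 2
BFS adjacency from root:
  _0: Y N _1
  _1: R L U S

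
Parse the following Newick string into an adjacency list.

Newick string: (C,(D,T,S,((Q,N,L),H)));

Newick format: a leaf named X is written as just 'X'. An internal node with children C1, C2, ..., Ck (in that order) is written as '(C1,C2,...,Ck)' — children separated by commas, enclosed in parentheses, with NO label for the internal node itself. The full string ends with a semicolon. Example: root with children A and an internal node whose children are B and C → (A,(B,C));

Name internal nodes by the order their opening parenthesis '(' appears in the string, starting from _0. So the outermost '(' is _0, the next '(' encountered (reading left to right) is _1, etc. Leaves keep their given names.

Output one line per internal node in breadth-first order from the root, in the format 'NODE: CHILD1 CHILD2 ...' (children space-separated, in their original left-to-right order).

Answer: _0: C _1
_1: D T S _2
_2: _3 H
_3: Q N L

Derivation:
Input: (C,(D,T,S,((Q,N,L),H)));
Scanning left-to-right, naming '(' by encounter order:
  pos 0: '(' -> open internal node _0 (depth 1)
  pos 3: '(' -> open internal node _1 (depth 2)
  pos 10: '(' -> open internal node _2 (depth 3)
  pos 11: '(' -> open internal node _3 (depth 4)
  pos 17: ')' -> close internal node _3 (now at depth 3)
  pos 20: ')' -> close internal node _2 (now at depth 2)
  pos 21: ')' -> close internal node _1 (now at depth 1)
  pos 22: ')' -> close internal node _0 (now at depth 0)
Total internal nodes: 4
BFS adjacency from root:
  _0: C _1
  _1: D T S _2
  _2: _3 H
  _3: Q N L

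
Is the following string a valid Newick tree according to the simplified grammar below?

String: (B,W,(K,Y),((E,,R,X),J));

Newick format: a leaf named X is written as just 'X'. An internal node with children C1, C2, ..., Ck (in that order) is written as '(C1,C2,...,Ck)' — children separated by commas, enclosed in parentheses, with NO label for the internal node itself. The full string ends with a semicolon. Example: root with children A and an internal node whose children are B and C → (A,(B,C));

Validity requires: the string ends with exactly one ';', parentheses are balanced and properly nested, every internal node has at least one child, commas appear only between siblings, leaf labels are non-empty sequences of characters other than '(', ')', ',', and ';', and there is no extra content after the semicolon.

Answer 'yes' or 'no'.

Answer: no

Derivation:
Input: (B,W,(K,Y),((E,,R,X),J));
Paren balance: 4 '(' vs 4 ')' OK
Ends with single ';': True
Full parse: FAILS (empty leaf label at pos 15)
Valid: False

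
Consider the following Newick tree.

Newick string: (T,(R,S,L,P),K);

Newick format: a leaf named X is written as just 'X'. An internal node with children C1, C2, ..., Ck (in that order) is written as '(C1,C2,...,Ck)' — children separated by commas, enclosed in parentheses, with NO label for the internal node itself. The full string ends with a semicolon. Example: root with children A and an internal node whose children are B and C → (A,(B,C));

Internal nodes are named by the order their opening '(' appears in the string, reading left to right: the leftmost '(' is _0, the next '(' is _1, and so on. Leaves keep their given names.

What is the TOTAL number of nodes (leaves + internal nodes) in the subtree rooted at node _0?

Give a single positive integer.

Newick: (T,(R,S,L,P),K);
Locate _0: it is the '(' at position 0 (the 1st '(' reading left to right).
Query: subtree rooted at _0
_0: subtree_size = 1 + 7
  T: subtree_size = 1 + 0
  _1: subtree_size = 1 + 4
    R: subtree_size = 1 + 0
    S: subtree_size = 1 + 0
    L: subtree_size = 1 + 0
    P: subtree_size = 1 + 0
  K: subtree_size = 1 + 0
Total subtree size of _0: 8

Answer: 8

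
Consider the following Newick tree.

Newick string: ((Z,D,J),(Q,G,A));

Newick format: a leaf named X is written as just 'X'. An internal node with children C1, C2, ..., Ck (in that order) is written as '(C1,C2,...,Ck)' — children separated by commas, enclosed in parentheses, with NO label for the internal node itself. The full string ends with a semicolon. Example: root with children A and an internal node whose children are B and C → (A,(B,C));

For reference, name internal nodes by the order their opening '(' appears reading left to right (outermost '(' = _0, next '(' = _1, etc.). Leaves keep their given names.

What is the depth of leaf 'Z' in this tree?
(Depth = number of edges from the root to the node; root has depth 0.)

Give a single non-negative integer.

Answer: 2

Derivation:
Newick: ((Z,D,J),(Q,G,A));
Naming internals by '(' encounter order: outermost '(' = _0, next = _1, ...
Query node: Z
Path from root: _0 -> _1 -> Z
Depth of Z: 2 (number of edges from root)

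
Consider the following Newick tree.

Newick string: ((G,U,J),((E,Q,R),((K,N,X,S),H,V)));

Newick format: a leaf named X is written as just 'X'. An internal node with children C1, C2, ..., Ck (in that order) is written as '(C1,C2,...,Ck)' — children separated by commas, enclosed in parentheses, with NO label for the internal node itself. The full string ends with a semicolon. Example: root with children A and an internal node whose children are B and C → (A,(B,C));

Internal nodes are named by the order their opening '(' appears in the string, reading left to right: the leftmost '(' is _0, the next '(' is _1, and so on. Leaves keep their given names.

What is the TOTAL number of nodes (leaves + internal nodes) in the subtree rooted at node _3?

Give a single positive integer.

Answer: 4

Derivation:
Newick: ((G,U,J),((E,Q,R),((K,N,X,S),H,V)));
Locate _3: it is the '(' at position 10 (the 4th '(' reading left to right).
Query: subtree rooted at _3
_3: subtree_size = 1 + 3
  E: subtree_size = 1 + 0
  Q: subtree_size = 1 + 0
  R: subtree_size = 1 + 0
Total subtree size of _3: 4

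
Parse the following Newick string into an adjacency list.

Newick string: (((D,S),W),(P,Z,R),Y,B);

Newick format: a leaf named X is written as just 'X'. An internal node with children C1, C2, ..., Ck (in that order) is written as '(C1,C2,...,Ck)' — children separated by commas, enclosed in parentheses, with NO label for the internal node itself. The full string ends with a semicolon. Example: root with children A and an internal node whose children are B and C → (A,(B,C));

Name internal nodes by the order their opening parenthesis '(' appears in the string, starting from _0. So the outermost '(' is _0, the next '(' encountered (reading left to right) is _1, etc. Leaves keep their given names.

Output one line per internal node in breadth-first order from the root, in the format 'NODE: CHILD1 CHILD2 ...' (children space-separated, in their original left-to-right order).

Input: (((D,S),W),(P,Z,R),Y,B);
Scanning left-to-right, naming '(' by encounter order:
  pos 0: '(' -> open internal node _0 (depth 1)
  pos 1: '(' -> open internal node _1 (depth 2)
  pos 2: '(' -> open internal node _2 (depth 3)
  pos 6: ')' -> close internal node _2 (now at depth 2)
  pos 9: ')' -> close internal node _1 (now at depth 1)
  pos 11: '(' -> open internal node _3 (depth 2)
  pos 17: ')' -> close internal node _3 (now at depth 1)
  pos 22: ')' -> close internal node _0 (now at depth 0)
Total internal nodes: 4
BFS adjacency from root:
  _0: _1 _3 Y B
  _1: _2 W
  _3: P Z R
  _2: D S

Answer: _0: _1 _3 Y B
_1: _2 W
_3: P Z R
_2: D S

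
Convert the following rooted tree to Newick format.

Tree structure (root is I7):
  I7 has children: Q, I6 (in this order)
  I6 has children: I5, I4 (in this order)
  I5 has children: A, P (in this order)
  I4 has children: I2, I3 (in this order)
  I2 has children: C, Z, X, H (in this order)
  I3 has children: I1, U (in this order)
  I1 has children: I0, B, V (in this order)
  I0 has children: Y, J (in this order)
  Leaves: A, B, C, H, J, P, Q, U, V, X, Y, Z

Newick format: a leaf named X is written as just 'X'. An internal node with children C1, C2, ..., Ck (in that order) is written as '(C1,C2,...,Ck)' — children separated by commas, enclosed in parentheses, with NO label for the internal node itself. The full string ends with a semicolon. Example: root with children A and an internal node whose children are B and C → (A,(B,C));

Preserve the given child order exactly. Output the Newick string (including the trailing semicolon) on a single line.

Answer: (Q,((A,P),((C,Z,X,H),(((Y,J),B,V),U))));

Derivation:
internal I7 with children ['Q', 'I6']
  leaf 'Q' → 'Q'
  internal I6 with children ['I5', 'I4']
    internal I5 with children ['A', 'P']
      leaf 'A' → 'A'
      leaf 'P' → 'P'
    → '(A,P)'
    internal I4 with children ['I2', 'I3']
      internal I2 with children ['C', 'Z', 'X', 'H']
        leaf 'C' → 'C'
        leaf 'Z' → 'Z'
        leaf 'X' → 'X'
        leaf 'H' → 'H'
      → '(C,Z,X,H)'
      internal I3 with children ['I1', 'U']
        internal I1 with children ['I0', 'B', 'V']
          internal I0 with children ['Y', 'J']
            leaf 'Y' → 'Y'
            leaf 'J' → 'J'
          → '(Y,J)'
          leaf 'B' → 'B'
          leaf 'V' → 'V'
        → '((Y,J),B,V)'
        leaf 'U' → 'U'
      → '(((Y,J),B,V),U)'
    → '((C,Z,X,H),(((Y,J),B,V),U))'
  → '((A,P),((C,Z,X,H),(((Y,J),B,V),U)))'
→ '(Q,((A,P),((C,Z,X,H),(((Y,J),B,V),U))))'
Final: (Q,((A,P),((C,Z,X,H),(((Y,J),B,V),U))));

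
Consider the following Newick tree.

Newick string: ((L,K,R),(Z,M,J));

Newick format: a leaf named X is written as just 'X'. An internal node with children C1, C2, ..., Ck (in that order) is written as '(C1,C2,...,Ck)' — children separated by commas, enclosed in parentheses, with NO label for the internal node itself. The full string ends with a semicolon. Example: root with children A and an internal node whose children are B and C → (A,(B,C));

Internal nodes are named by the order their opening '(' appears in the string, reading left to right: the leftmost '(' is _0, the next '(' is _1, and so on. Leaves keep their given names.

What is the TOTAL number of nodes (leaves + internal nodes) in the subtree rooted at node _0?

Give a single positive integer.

Newick: ((L,K,R),(Z,M,J));
Locate _0: it is the '(' at position 0 (the 1st '(' reading left to right).
Query: subtree rooted at _0
_0: subtree_size = 1 + 8
  _1: subtree_size = 1 + 3
    L: subtree_size = 1 + 0
    K: subtree_size = 1 + 0
    R: subtree_size = 1 + 0
  _2: subtree_size = 1 + 3
    Z: subtree_size = 1 + 0
    M: subtree_size = 1 + 0
    J: subtree_size = 1 + 0
Total subtree size of _0: 9

Answer: 9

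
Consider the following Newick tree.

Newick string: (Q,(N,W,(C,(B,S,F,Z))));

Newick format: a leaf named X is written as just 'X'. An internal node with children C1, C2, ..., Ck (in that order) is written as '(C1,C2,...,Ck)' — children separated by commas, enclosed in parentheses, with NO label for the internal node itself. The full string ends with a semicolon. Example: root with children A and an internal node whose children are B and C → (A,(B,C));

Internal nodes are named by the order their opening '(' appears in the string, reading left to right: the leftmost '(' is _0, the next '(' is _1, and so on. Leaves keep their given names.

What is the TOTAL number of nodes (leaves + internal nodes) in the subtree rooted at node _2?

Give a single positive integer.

Newick: (Q,(N,W,(C,(B,S,F,Z))));
Locate _2: it is the '(' at position 8 (the 3rd '(' reading left to right).
Query: subtree rooted at _2
_2: subtree_size = 1 + 6
  C: subtree_size = 1 + 0
  _3: subtree_size = 1 + 4
    B: subtree_size = 1 + 0
    S: subtree_size = 1 + 0
    F: subtree_size = 1 + 0
    Z: subtree_size = 1 + 0
Total subtree size of _2: 7

Answer: 7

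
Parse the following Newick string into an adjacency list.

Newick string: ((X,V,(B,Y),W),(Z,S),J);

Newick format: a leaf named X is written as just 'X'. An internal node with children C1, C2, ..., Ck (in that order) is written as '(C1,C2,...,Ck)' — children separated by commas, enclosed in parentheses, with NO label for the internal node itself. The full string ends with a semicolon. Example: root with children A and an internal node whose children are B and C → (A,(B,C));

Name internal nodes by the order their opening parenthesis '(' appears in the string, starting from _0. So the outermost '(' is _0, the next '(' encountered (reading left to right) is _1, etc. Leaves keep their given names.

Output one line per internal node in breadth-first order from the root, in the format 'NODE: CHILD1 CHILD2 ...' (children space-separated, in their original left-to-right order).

Input: ((X,V,(B,Y),W),(Z,S),J);
Scanning left-to-right, naming '(' by encounter order:
  pos 0: '(' -> open internal node _0 (depth 1)
  pos 1: '(' -> open internal node _1 (depth 2)
  pos 6: '(' -> open internal node _2 (depth 3)
  pos 10: ')' -> close internal node _2 (now at depth 2)
  pos 13: ')' -> close internal node _1 (now at depth 1)
  pos 15: '(' -> open internal node _3 (depth 2)
  pos 19: ')' -> close internal node _3 (now at depth 1)
  pos 22: ')' -> close internal node _0 (now at depth 0)
Total internal nodes: 4
BFS adjacency from root:
  _0: _1 _3 J
  _1: X V _2 W
  _3: Z S
  _2: B Y

Answer: _0: _1 _3 J
_1: X V _2 W
_3: Z S
_2: B Y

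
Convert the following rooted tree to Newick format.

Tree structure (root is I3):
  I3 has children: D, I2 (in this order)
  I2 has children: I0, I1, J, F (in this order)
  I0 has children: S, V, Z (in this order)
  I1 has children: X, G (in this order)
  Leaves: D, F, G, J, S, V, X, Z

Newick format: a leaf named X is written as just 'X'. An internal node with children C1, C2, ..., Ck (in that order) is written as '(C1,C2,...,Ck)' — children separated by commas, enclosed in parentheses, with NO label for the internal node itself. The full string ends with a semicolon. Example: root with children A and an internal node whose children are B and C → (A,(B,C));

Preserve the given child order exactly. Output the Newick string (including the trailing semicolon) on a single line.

Answer: (D,((S,V,Z),(X,G),J,F));

Derivation:
internal I3 with children ['D', 'I2']
  leaf 'D' → 'D'
  internal I2 with children ['I0', 'I1', 'J', 'F']
    internal I0 with children ['S', 'V', 'Z']
      leaf 'S' → 'S'
      leaf 'V' → 'V'
      leaf 'Z' → 'Z'
    → '(S,V,Z)'
    internal I1 with children ['X', 'G']
      leaf 'X' → 'X'
      leaf 'G' → 'G'
    → '(X,G)'
    leaf 'J' → 'J'
    leaf 'F' → 'F'
  → '((S,V,Z),(X,G),J,F)'
→ '(D,((S,V,Z),(X,G),J,F))'
Final: (D,((S,V,Z),(X,G),J,F));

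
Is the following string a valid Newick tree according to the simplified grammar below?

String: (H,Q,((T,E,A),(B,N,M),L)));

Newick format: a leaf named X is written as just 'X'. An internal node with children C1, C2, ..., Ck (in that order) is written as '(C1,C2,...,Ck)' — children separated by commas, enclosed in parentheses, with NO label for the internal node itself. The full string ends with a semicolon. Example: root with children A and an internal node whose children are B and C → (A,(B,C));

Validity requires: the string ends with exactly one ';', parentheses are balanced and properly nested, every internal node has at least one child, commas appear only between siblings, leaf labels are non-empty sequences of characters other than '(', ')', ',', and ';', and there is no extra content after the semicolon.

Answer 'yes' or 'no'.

Input: (H,Q,((T,E,A),(B,N,M),L)));
Paren balance: 4 '(' vs 5 ')' MISMATCH
Ends with single ';': True
Full parse: FAILS (extra content after tree at pos 25)
Valid: False

Answer: no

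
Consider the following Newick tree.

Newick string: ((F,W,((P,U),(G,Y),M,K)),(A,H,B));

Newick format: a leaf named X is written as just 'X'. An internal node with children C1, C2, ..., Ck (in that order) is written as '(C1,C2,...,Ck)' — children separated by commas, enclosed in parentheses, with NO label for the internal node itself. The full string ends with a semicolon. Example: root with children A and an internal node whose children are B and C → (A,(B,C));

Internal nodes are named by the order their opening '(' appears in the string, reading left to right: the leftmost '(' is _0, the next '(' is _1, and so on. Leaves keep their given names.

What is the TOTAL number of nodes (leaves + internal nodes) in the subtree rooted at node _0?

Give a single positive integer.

Newick: ((F,W,((P,U),(G,Y),M,K)),(A,H,B));
Locate _0: it is the '(' at position 0 (the 1st '(' reading left to right).
Query: subtree rooted at _0
_0: subtree_size = 1 + 16
  _1: subtree_size = 1 + 11
    F: subtree_size = 1 + 0
    W: subtree_size = 1 + 0
    _2: subtree_size = 1 + 8
      _3: subtree_size = 1 + 2
        P: subtree_size = 1 + 0
        U: subtree_size = 1 + 0
      _4: subtree_size = 1 + 2
        G: subtree_size = 1 + 0
        Y: subtree_size = 1 + 0
      M: subtree_size = 1 + 0
      K: subtree_size = 1 + 0
  _5: subtree_size = 1 + 3
    A: subtree_size = 1 + 0
    H: subtree_size = 1 + 0
    B: subtree_size = 1 + 0
Total subtree size of _0: 17

Answer: 17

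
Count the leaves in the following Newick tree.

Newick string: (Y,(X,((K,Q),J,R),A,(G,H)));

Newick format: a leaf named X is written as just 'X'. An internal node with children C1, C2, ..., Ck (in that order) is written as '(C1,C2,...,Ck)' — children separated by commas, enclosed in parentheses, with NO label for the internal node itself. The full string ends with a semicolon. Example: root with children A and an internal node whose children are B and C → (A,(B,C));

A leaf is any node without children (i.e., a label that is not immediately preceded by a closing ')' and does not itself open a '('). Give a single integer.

Newick: (Y,(X,((K,Q),J,R),A,(G,H)));
Scan left-to-right; a leaf is any maximal label run not followed by '(':
  pos 1: leaf 'Y' → count = 1
  pos 4: leaf 'X' → count = 2
  pos 8: leaf 'K' → count = 3
  pos 10: leaf 'Q' → count = 4
  pos 13: leaf 'J' → count = 5
  pos 15: leaf 'R' → count = 6
  pos 18: leaf 'A' → count = 7
  pos 21: leaf 'G' → count = 8
  pos 23: leaf 'H' → count = 9
Total leaves: 9

Answer: 9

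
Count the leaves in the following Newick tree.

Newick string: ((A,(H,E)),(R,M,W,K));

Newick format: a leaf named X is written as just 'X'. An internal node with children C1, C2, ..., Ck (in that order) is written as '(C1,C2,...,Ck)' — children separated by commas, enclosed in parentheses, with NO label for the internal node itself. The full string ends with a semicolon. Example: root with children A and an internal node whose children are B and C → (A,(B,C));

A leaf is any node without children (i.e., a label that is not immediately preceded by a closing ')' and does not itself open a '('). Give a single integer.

Newick: ((A,(H,E)),(R,M,W,K));
Scan left-to-right; a leaf is any maximal label run not followed by '(':
  pos 2: leaf 'A' → count = 1
  pos 5: leaf 'H' → count = 2
  pos 7: leaf 'E' → count = 3
  pos 12: leaf 'R' → count = 4
  pos 14: leaf 'M' → count = 5
  pos 16: leaf 'W' → count = 6
  pos 18: leaf 'K' → count = 7
Total leaves: 7

Answer: 7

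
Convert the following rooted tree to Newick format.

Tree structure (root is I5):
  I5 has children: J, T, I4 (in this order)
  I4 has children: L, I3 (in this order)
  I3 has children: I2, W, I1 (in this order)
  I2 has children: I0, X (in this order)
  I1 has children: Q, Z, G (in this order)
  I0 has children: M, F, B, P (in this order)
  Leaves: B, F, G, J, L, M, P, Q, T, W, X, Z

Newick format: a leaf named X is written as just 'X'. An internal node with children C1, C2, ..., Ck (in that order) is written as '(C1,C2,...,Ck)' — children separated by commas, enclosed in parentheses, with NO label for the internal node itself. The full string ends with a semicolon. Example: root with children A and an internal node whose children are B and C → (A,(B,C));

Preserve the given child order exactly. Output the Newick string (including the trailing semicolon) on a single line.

Answer: (J,T,(L,(((M,F,B,P),X),W,(Q,Z,G))));

Derivation:
internal I5 with children ['J', 'T', 'I4']
  leaf 'J' → 'J'
  leaf 'T' → 'T'
  internal I4 with children ['L', 'I3']
    leaf 'L' → 'L'
    internal I3 with children ['I2', 'W', 'I1']
      internal I2 with children ['I0', 'X']
        internal I0 with children ['M', 'F', 'B', 'P']
          leaf 'M' → 'M'
          leaf 'F' → 'F'
          leaf 'B' → 'B'
          leaf 'P' → 'P'
        → '(M,F,B,P)'
        leaf 'X' → 'X'
      → '((M,F,B,P),X)'
      leaf 'W' → 'W'
      internal I1 with children ['Q', 'Z', 'G']
        leaf 'Q' → 'Q'
        leaf 'Z' → 'Z'
        leaf 'G' → 'G'
      → '(Q,Z,G)'
    → '(((M,F,B,P),X),W,(Q,Z,G))'
  → '(L,(((M,F,B,P),X),W,(Q,Z,G)))'
→ '(J,T,(L,(((M,F,B,P),X),W,(Q,Z,G))))'
Final: (J,T,(L,(((M,F,B,P),X),W,(Q,Z,G))));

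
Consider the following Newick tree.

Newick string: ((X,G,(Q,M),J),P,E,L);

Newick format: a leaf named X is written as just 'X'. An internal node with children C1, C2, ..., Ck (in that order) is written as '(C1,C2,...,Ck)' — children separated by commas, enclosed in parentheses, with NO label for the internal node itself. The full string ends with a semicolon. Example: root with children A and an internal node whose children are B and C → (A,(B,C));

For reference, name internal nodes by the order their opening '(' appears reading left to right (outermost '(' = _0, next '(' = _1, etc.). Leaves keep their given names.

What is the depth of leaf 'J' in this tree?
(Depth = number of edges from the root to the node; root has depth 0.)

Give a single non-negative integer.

Answer: 2

Derivation:
Newick: ((X,G,(Q,M),J),P,E,L);
Naming internals by '(' encounter order: outermost '(' = _0, next = _1, ...
Query node: J
Path from root: _0 -> _1 -> J
Depth of J: 2 (number of edges from root)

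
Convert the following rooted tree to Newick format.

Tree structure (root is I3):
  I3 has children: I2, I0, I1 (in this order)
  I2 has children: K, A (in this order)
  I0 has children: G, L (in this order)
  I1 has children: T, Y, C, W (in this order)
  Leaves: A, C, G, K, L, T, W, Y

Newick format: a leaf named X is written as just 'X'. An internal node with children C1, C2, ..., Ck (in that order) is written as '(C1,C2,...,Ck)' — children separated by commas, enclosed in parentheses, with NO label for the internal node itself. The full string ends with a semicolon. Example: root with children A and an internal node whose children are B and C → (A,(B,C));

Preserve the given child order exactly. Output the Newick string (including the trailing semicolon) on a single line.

internal I3 with children ['I2', 'I0', 'I1']
  internal I2 with children ['K', 'A']
    leaf 'K' → 'K'
    leaf 'A' → 'A'
  → '(K,A)'
  internal I0 with children ['G', 'L']
    leaf 'G' → 'G'
    leaf 'L' → 'L'
  → '(G,L)'
  internal I1 with children ['T', 'Y', 'C', 'W']
    leaf 'T' → 'T'
    leaf 'Y' → 'Y'
    leaf 'C' → 'C'
    leaf 'W' → 'W'
  → '(T,Y,C,W)'
→ '((K,A),(G,L),(T,Y,C,W))'
Final: ((K,A),(G,L),(T,Y,C,W));

Answer: ((K,A),(G,L),(T,Y,C,W));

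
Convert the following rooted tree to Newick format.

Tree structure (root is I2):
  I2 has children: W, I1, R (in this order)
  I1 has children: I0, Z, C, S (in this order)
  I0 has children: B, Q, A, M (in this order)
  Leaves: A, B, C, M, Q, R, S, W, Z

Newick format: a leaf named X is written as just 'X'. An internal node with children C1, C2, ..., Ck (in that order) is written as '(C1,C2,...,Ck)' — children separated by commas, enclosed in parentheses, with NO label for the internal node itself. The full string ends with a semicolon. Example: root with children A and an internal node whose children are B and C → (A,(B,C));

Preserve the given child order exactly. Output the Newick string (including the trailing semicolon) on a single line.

internal I2 with children ['W', 'I1', 'R']
  leaf 'W' → 'W'
  internal I1 with children ['I0', 'Z', 'C', 'S']
    internal I0 with children ['B', 'Q', 'A', 'M']
      leaf 'B' → 'B'
      leaf 'Q' → 'Q'
      leaf 'A' → 'A'
      leaf 'M' → 'M'
    → '(B,Q,A,M)'
    leaf 'Z' → 'Z'
    leaf 'C' → 'C'
    leaf 'S' → 'S'
  → '((B,Q,A,M),Z,C,S)'
  leaf 'R' → 'R'
→ '(W,((B,Q,A,M),Z,C,S),R)'
Final: (W,((B,Q,A,M),Z,C,S),R);

Answer: (W,((B,Q,A,M),Z,C,S),R);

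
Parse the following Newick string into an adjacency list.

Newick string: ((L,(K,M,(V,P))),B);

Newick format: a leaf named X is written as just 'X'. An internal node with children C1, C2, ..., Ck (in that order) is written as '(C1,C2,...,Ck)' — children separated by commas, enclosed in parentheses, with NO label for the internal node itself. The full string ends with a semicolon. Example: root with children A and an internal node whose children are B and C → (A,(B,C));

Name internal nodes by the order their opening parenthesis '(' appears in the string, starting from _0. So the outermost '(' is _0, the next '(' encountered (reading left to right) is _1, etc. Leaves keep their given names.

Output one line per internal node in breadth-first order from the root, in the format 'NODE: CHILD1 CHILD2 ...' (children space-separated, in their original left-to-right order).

Input: ((L,(K,M,(V,P))),B);
Scanning left-to-right, naming '(' by encounter order:
  pos 0: '(' -> open internal node _0 (depth 1)
  pos 1: '(' -> open internal node _1 (depth 2)
  pos 4: '(' -> open internal node _2 (depth 3)
  pos 9: '(' -> open internal node _3 (depth 4)
  pos 13: ')' -> close internal node _3 (now at depth 3)
  pos 14: ')' -> close internal node _2 (now at depth 2)
  pos 15: ')' -> close internal node _1 (now at depth 1)
  pos 18: ')' -> close internal node _0 (now at depth 0)
Total internal nodes: 4
BFS adjacency from root:
  _0: _1 B
  _1: L _2
  _2: K M _3
  _3: V P

Answer: _0: _1 B
_1: L _2
_2: K M _3
_3: V P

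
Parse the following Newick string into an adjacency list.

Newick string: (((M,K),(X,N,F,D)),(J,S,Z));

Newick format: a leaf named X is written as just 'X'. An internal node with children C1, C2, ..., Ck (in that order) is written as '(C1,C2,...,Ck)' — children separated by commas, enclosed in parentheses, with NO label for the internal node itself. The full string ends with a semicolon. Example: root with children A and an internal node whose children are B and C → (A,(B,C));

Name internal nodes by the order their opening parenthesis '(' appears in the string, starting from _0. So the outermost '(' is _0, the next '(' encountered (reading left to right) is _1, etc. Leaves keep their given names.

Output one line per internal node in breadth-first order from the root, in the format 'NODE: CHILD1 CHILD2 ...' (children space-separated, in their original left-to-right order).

Answer: _0: _1 _4
_1: _2 _3
_4: J S Z
_2: M K
_3: X N F D

Derivation:
Input: (((M,K),(X,N,F,D)),(J,S,Z));
Scanning left-to-right, naming '(' by encounter order:
  pos 0: '(' -> open internal node _0 (depth 1)
  pos 1: '(' -> open internal node _1 (depth 2)
  pos 2: '(' -> open internal node _2 (depth 3)
  pos 6: ')' -> close internal node _2 (now at depth 2)
  pos 8: '(' -> open internal node _3 (depth 3)
  pos 16: ')' -> close internal node _3 (now at depth 2)
  pos 17: ')' -> close internal node _1 (now at depth 1)
  pos 19: '(' -> open internal node _4 (depth 2)
  pos 25: ')' -> close internal node _4 (now at depth 1)
  pos 26: ')' -> close internal node _0 (now at depth 0)
Total internal nodes: 5
BFS adjacency from root:
  _0: _1 _4
  _1: _2 _3
  _4: J S Z
  _2: M K
  _3: X N F D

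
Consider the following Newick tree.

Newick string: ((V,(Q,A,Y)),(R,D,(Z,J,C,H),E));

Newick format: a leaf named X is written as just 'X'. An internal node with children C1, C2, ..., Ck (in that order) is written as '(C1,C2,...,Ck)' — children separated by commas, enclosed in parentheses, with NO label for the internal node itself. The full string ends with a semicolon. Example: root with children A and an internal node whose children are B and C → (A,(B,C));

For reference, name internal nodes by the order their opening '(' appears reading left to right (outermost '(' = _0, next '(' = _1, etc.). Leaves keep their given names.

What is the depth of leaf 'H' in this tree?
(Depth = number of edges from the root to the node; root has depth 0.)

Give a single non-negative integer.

Newick: ((V,(Q,A,Y)),(R,D,(Z,J,C,H),E));
Naming internals by '(' encounter order: outermost '(' = _0, next = _1, ...
Query node: H
Path from root: _0 -> _3 -> _4 -> H
Depth of H: 3 (number of edges from root)

Answer: 3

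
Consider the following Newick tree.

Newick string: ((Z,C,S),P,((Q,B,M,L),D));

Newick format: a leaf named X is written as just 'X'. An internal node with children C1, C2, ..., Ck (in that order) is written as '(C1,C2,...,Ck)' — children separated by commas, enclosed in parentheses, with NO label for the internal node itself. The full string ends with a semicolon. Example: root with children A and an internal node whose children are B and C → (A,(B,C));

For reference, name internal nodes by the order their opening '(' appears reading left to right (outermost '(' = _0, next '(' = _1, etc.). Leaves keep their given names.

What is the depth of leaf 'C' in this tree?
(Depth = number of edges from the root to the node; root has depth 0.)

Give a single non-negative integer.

Answer: 2

Derivation:
Newick: ((Z,C,S),P,((Q,B,M,L),D));
Naming internals by '(' encounter order: outermost '(' = _0, next = _1, ...
Query node: C
Path from root: _0 -> _1 -> C
Depth of C: 2 (number of edges from root)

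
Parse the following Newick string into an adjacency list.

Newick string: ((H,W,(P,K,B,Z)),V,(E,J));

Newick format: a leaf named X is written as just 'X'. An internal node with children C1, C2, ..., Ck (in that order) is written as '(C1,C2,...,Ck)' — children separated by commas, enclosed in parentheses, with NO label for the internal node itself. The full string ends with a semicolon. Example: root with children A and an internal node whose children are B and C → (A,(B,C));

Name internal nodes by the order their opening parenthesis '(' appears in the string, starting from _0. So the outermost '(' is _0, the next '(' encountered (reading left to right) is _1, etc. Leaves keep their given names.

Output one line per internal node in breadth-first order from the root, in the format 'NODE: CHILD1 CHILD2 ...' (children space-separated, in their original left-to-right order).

Answer: _0: _1 V _3
_1: H W _2
_3: E J
_2: P K B Z

Derivation:
Input: ((H,W,(P,K,B,Z)),V,(E,J));
Scanning left-to-right, naming '(' by encounter order:
  pos 0: '(' -> open internal node _0 (depth 1)
  pos 1: '(' -> open internal node _1 (depth 2)
  pos 6: '(' -> open internal node _2 (depth 3)
  pos 14: ')' -> close internal node _2 (now at depth 2)
  pos 15: ')' -> close internal node _1 (now at depth 1)
  pos 19: '(' -> open internal node _3 (depth 2)
  pos 23: ')' -> close internal node _3 (now at depth 1)
  pos 24: ')' -> close internal node _0 (now at depth 0)
Total internal nodes: 4
BFS adjacency from root:
  _0: _1 V _3
  _1: H W _2
  _3: E J
  _2: P K B Z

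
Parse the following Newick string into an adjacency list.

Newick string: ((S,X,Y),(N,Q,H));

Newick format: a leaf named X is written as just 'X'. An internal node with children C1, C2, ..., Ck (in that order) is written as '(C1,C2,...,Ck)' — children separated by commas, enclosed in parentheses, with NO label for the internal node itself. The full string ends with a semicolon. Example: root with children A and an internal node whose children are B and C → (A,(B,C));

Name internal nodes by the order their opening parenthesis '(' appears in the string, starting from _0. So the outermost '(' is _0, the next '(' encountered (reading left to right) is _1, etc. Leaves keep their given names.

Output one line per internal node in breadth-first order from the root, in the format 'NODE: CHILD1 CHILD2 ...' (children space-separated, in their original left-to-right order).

Answer: _0: _1 _2
_1: S X Y
_2: N Q H

Derivation:
Input: ((S,X,Y),(N,Q,H));
Scanning left-to-right, naming '(' by encounter order:
  pos 0: '(' -> open internal node _0 (depth 1)
  pos 1: '(' -> open internal node _1 (depth 2)
  pos 7: ')' -> close internal node _1 (now at depth 1)
  pos 9: '(' -> open internal node _2 (depth 2)
  pos 15: ')' -> close internal node _2 (now at depth 1)
  pos 16: ')' -> close internal node _0 (now at depth 0)
Total internal nodes: 3
BFS adjacency from root:
  _0: _1 _2
  _1: S X Y
  _2: N Q H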